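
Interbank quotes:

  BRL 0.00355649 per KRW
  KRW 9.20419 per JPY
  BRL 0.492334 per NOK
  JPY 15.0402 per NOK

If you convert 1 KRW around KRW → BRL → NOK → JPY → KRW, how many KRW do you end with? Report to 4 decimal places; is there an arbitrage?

1.0000 (no arbitrage)

Around KRW → BRL → NOK → JPY → KRW: 1 × 0.00355649 ÷ 0.492334 × 15.0402 × 9.20419 = 1.000002
Product ≈ 1 (deviation 0.000%, within rounding noise).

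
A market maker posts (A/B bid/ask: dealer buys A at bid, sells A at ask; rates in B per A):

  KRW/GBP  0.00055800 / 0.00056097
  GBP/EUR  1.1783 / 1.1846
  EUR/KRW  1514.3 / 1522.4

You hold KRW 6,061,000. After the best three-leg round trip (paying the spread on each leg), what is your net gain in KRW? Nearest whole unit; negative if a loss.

Net result: KRW -26,431 (no profitable arbitrage after spreads)

Best loop KRW → GBP → EUR → KRW:
KRW 6,061,000 × 0.00055800 (sell KRW at bid) = GBP 3,382.04
GBP 3,382.04 × 1.1783 (sell GBP at bid) = EUR 3,985.06
EUR 3,985.06 × 1514.3 (sell EUR at bid) = KRW 6,034,569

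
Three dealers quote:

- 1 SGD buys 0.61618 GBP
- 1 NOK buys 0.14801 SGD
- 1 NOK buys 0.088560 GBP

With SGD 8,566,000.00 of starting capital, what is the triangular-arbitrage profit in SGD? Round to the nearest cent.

Profit: SGD 255,432.57

Profitable loop is SGD → GBP → NOK → SGD:
SGD 8,566,000.00 × 0.61618 = GBP 5,278,197.88
GBP 5,278,197.88 ÷ 0.088560 = NOK 59,600,247.06
NOK 59,600,247.06 × 0.14801 = SGD 8,821,432.57
Profit = SGD 8,821,432.57 − SGD 8,566,000.00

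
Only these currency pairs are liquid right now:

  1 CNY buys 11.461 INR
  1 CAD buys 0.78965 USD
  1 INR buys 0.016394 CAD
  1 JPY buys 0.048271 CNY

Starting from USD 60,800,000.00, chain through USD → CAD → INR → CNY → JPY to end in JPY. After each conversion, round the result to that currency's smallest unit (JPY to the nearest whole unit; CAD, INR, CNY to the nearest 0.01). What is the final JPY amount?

USD 60,800,000.00 ÷ 0.78965 = CAD 76,996,137.53
CAD 76,996,137.53 ÷ 0.016394 = INR 4,696,604,704.77
INR 4,696,604,704.77 ÷ 11.461 = CNY 409,790,132.17
CNY 409,790,132.17 ÷ 0.048271 = JPY 8,489,364,881

JPY 8,489,364,881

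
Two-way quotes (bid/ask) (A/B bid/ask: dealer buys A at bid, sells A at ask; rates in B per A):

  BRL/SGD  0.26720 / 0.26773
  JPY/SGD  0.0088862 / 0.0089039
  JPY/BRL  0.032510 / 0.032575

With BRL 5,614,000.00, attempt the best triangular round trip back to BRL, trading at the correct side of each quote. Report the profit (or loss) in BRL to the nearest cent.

Net profit: BRL 106,144.89

Best loop BRL → JPY → SGD → BRL:
BRL 5,614,000.00 ÷ 0.032575 (buy JPY at ask) = JPY 172,340,752
JPY 172,340,752 × 0.0088862 (sell JPY at bid) = SGD 1,531,454.39
SGD 1,531,454.39 ÷ 0.26773 (buy BRL at ask) = BRL 5,720,144.89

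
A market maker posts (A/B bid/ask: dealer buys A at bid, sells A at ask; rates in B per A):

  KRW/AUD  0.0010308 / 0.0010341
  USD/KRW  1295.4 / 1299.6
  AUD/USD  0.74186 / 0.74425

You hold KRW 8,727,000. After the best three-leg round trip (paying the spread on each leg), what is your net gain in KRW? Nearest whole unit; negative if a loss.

Net result: KRW -1,830 (no profitable arbitrage after spreads)

Best loop KRW → USD → AUD → KRW:
KRW 8,727,000 ÷ 1299.6 (buy USD at ask) = USD 6,715.14
USD 6,715.14 ÷ 0.74425 (buy AUD at ask) = AUD 9,022.70
AUD 9,022.70 ÷ 0.0010341 (buy KRW at ask) = KRW 8,725,170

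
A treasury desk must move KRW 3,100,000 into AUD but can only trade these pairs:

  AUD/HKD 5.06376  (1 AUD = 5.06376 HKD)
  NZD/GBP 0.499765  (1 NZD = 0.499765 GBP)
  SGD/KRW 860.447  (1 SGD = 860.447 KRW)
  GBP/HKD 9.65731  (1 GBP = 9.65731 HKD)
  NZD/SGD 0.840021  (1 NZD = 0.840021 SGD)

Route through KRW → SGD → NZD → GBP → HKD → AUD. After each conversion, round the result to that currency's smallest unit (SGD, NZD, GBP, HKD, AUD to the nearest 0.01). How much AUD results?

AUD 4,087.86

KRW 3,100,000 ÷ 860.447 = SGD 3,602.78
SGD 3,602.78 ÷ 0.840021 = NZD 4,288.92
NZD 4,288.92 × 0.499765 = GBP 2,143.45
GBP 2,143.45 × 9.65731 = HKD 20,699.96
HKD 20,699.96 ÷ 5.06376 = AUD 4,087.86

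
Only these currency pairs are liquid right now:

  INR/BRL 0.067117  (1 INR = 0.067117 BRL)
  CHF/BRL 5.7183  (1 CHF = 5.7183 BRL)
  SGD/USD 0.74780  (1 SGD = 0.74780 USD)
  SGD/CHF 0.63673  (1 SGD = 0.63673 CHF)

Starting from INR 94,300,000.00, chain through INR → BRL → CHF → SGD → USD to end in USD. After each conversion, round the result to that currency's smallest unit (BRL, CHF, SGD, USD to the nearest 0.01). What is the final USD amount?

INR 94,300,000.00 × 0.067117 = BRL 6,329,133.10
BRL 6,329,133.10 ÷ 5.7183 = CHF 1,106,820.75
CHF 1,106,820.75 ÷ 0.63673 = SGD 1,738,288.99
SGD 1,738,288.99 × 0.74780 = USD 1,299,892.51

USD 1,299,892.51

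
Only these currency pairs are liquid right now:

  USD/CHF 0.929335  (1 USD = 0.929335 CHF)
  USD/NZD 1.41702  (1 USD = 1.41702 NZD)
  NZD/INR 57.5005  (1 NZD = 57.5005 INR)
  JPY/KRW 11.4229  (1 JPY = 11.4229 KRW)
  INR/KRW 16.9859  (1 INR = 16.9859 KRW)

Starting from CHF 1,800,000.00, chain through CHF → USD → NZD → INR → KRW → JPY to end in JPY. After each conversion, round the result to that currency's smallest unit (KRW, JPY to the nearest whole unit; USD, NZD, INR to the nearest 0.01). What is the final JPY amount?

JPY 234,671,312

CHF 1,800,000.00 ÷ 0.929335 = USD 1,936,868.84
USD 1,936,868.84 × 1.41702 = NZD 2,744,581.88
NZD 2,744,581.88 × 57.5005 = INR 157,814,830.39
INR 157,814,830.39 × 16.9859 = KRW 2,680,626,928
KRW 2,680,626,928 ÷ 11.4229 = JPY 234,671,312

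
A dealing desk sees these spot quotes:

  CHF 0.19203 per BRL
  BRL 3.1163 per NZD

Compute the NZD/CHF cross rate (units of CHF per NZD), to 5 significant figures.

1 NZD × 3.1163 = 3.1163 BRL
3.1163 BRL × 0.19203 = 0.598423 CHF

NZD/CHF = 0.59842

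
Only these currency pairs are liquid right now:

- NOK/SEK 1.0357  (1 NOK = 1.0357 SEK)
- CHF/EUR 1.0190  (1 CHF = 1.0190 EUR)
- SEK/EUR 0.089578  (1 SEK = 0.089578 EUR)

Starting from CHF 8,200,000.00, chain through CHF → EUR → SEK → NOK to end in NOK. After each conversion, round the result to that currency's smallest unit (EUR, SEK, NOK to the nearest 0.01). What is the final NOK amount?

NOK 90,064,304.24

CHF 8,200,000.00 × 1.0190 = EUR 8,355,800.00
EUR 8,355,800.00 ÷ 0.089578 = SEK 93,279,599.90
SEK 93,279,599.90 ÷ 1.0357 = NOK 90,064,304.24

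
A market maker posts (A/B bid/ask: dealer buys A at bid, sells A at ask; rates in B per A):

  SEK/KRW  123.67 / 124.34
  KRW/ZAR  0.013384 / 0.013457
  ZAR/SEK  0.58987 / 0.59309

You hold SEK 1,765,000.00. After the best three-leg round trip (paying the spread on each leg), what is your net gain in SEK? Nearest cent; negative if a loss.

Net profit: SEK 13,545.55

Best loop SEK → ZAR → KRW → SEK:
SEK 1,765,000.00 ÷ 0.59309 (buy ZAR at ask) = ZAR 2,975,939.57
ZAR 2,975,939.57 ÷ 0.013457 (buy KRW at ask) = KRW 221,144,354
KRW 221,144,354 ÷ 124.34 (buy SEK at ask) = SEK 1,778,545.55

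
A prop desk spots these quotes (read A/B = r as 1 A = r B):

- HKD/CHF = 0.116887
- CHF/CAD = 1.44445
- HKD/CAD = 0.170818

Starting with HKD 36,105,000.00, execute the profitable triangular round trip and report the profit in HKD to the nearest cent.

Profitable loop is HKD → CAD → CHF → HKD:
HKD 36,105,000.00 × 0.170818 = CAD 6,167,383.89
CAD 6,167,383.89 ÷ 1.44445 = CHF 4,269,710.89
CHF 4,269,710.89 ÷ 0.116887 = HKD 36,528,535.14
Profit = HKD 36,528,535.14 − HKD 36,105,000.00

Profit: HKD 423,535.14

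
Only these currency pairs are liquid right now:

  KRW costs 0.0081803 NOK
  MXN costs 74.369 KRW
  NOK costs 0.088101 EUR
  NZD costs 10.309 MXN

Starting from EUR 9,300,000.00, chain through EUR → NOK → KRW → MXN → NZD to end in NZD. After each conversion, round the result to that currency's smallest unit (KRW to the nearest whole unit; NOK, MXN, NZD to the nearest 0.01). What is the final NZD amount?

NZD 16,831,561.11

EUR 9,300,000.00 ÷ 0.088101 = NOK 105,560,663.33
NOK 105,560,663.33 ÷ 0.0081803 = KRW 12,904,253,307
KRW 12,904,253,307 ÷ 74.369 = MXN 173,516,563.45
MXN 173,516,563.45 ÷ 10.309 = NZD 16,831,561.11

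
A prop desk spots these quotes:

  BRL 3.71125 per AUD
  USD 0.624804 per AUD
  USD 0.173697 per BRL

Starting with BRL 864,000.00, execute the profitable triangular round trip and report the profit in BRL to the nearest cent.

Profit: BRL 27,420.20

Profitable loop is BRL → USD → AUD → BRL:
BRL 864,000.00 × 0.173697 = USD 150,074.21
USD 150,074.21 ÷ 0.624804 = AUD 240,194.06
AUD 240,194.06 × 3.71125 = BRL 891,420.20
Profit = BRL 891,420.20 − BRL 864,000.00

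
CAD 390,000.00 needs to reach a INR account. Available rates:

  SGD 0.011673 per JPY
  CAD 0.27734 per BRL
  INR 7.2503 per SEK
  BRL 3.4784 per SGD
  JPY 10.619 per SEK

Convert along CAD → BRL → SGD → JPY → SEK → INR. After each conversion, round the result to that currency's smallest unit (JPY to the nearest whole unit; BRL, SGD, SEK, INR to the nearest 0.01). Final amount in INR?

CAD 390,000.00 ÷ 0.27734 = BRL 1,406,216.20
BRL 1,406,216.20 ÷ 3.4784 = SGD 404,270.99
SGD 404,270.99 ÷ 0.011673 = JPY 34,632,998
JPY 34,632,998 ÷ 10.619 = SEK 3,261,418.02
SEK 3,261,418.02 × 7.2503 = INR 23,646,259.07

INR 23,646,259.07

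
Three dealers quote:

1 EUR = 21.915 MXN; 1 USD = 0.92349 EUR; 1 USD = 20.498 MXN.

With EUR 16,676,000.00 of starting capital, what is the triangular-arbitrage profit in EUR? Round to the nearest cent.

Profit: EUR 214,002.09

Profitable loop is EUR → USD → MXN → EUR:
EUR 16,676,000.00 ÷ 0.92349 = USD 18,057,585.90
USD 18,057,585.90 × 20.498 = MXN 370,144,395.72
MXN 370,144,395.72 ÷ 21.915 = EUR 16,890,002.09
Profit = EUR 16,890,002.09 − EUR 16,676,000.00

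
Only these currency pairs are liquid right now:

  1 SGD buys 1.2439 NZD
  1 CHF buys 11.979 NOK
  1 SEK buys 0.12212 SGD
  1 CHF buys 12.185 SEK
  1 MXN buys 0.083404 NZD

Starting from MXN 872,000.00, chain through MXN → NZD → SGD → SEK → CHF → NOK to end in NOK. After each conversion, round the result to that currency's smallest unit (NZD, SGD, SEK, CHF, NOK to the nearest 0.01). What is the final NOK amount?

NOK 470,680.43

MXN 872,000.00 × 0.083404 = NZD 72,728.29
NZD 72,728.29 ÷ 1.2439 = SGD 58,467.96
SGD 58,467.96 ÷ 0.12212 = SEK 478,774.65
SEK 478,774.65 ÷ 12.185 = CHF 39,292.13
CHF 39,292.13 × 11.979 = NOK 470,680.43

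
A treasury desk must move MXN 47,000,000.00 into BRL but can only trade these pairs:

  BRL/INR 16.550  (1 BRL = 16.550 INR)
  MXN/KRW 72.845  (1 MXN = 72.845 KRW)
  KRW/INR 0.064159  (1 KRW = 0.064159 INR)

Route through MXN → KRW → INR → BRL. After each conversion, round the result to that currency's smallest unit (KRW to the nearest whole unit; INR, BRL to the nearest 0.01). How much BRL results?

BRL 13,272,636.29

MXN 47,000,000.00 × 72.845 = KRW 3,423,715,000
KRW 3,423,715,000 × 0.064159 = INR 219,662,130.68
INR 219,662,130.68 ÷ 16.550 = BRL 13,272,636.29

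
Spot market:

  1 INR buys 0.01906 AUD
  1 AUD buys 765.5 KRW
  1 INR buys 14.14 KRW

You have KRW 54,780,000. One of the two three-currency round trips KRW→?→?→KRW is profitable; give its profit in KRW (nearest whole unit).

Profit: KRW 1,745,018

Profitable loop is KRW → INR → AUD → KRW:
KRW 54,780,000 ÷ 14.14 = INR 3,874,115.98
INR 3,874,115.98 × 0.01906 = AUD 73,840.65
AUD 73,840.65 × 765.5 = KRW 56,525,018
Profit = KRW 56,525,018 − KRW 54,780,000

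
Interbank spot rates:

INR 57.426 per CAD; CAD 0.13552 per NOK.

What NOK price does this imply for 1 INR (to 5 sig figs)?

1 INR ÷ 57.426 = 0.0174137 CAD
0.0174137 CAD ÷ 0.13552 = 0.128496 NOK

INR/NOK = 0.12850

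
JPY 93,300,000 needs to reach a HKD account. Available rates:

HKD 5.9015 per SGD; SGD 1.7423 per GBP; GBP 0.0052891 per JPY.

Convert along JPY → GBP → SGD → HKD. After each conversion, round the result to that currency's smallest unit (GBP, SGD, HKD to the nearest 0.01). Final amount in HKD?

HKD 5,073,980.22

JPY 93,300,000 × 0.0052891 = GBP 493,473.03
GBP 493,473.03 × 1.7423 = SGD 859,778.06
SGD 859,778.06 × 5.9015 = HKD 5,073,980.22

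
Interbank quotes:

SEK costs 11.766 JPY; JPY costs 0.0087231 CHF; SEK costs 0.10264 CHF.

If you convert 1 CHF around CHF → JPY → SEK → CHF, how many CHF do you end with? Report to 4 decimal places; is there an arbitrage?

Around CHF → JPY → SEK → CHF: 1 ÷ 0.0087231 ÷ 11.766 × 0.10264 = 1.000039
Product ≈ 1 (deviation 0.004%, within rounding noise).

1.0000 (no arbitrage)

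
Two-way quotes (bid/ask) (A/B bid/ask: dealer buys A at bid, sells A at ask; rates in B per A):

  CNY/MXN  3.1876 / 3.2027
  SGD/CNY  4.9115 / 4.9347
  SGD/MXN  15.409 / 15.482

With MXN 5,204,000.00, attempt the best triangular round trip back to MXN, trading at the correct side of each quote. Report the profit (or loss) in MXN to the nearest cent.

Best loop MXN → SGD → CNY → MXN:
MXN 5,204,000.00 ÷ 15.482 (buy SGD at ask) = SGD 336,132.28
SGD 336,132.28 × 4.9115 (sell SGD at bid) = CNY 1,650,913.71
CNY 1,650,913.71 × 3.1876 (sell CNY at bid) = MXN 5,262,452.53

Net profit: MXN 58,452.53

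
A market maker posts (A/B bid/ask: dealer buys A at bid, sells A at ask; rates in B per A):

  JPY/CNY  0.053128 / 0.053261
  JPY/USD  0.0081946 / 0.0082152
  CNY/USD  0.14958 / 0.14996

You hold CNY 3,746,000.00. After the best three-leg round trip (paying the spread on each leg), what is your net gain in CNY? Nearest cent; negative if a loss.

Net profit: CNY 97,357.51

Best loop CNY → JPY → USD → CNY:
CNY 3,746,000.00 ÷ 0.053261 (buy JPY at ask) = JPY 70,332,889
JPY 70,332,889 × 0.0081946 (sell JPY at bid) = USD 576,349.89
USD 576,349.89 ÷ 0.14996 (buy CNY at ask) = CNY 3,843,357.51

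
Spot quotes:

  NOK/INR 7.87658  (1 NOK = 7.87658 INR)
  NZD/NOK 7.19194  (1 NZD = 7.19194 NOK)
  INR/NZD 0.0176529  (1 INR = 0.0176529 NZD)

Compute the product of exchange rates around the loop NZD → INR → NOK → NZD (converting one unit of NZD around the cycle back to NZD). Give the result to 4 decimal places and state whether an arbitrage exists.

Around NZD → INR → NOK → NZD: 1 ÷ 0.0176529 ÷ 7.87658 ÷ 7.19194 = 1.000000
Product ≈ 1 (deviation 0.000%, within rounding noise).

1.0000 (no arbitrage)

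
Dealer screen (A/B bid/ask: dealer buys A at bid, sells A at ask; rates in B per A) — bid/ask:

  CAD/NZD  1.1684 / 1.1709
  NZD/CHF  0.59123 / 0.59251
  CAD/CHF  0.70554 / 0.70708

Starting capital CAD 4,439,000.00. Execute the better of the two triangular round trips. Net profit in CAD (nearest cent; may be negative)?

Best loop CAD → CHF → NZD → CAD:
CAD 4,439,000.00 × 0.70554 (sell CAD at bid) = CHF 3,131,892.06
CHF 3,131,892.06 ÷ 0.59251 (buy NZD at ask) = NZD 5,285,804.56
NZD 5,285,804.56 ÷ 1.1709 (buy CAD at ask) = CAD 4,514,309.13

Net profit: CAD 75,309.13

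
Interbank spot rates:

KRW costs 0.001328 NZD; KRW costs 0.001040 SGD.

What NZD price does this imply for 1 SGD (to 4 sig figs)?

1 SGD ÷ 0.001040 = 961.538 KRW
961.538 KRW × 0.001328 = 1.27692 NZD

SGD/NZD = 1.277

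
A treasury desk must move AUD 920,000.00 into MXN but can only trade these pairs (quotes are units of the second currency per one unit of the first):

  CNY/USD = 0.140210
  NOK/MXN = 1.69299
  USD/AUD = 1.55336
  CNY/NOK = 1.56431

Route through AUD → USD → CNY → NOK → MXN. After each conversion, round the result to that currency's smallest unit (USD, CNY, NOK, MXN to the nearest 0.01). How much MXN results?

MXN 11,187,007.63

AUD 920,000.00 ÷ 1.55336 = USD 592,264.51
USD 592,264.51 ÷ 0.140210 = CNY 4,224,124.60
CNY 4,224,124.60 × 1.56431 = NOK 6,607,840.35
NOK 6,607,840.35 × 1.69299 = MXN 11,187,007.63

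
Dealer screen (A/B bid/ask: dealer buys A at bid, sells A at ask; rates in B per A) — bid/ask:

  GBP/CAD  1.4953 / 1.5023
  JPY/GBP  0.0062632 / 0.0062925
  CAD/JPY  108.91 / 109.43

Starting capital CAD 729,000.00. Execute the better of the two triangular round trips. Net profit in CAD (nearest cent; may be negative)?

Net profit: CAD 14,566.64

Best loop CAD → JPY → GBP → CAD:
CAD 729,000.00 × 108.91 (sell CAD at bid) = JPY 79,395,390
JPY 79,395,390 × 0.0062632 (sell JPY at bid) = GBP 497,269.21
GBP 497,269.21 × 1.4953 (sell GBP at bid) = CAD 743,566.64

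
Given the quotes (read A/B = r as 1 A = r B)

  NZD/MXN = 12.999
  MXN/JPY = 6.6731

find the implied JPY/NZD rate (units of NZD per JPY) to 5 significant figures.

JPY/NZD = 0.011528

1 JPY ÷ 6.6731 = 0.149855 MXN
0.149855 MXN ÷ 12.999 = 0.0115282 NZD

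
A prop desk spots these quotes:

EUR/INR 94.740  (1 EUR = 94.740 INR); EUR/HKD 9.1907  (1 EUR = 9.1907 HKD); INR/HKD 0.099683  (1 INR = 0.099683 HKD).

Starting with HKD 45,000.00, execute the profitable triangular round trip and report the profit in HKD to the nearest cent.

Profitable loop is HKD → EUR → INR → HKD:
HKD 45,000.00 ÷ 9.1907 = EUR 4,896.25
EUR 4,896.25 × 94.740 = INR 463,871.09
INR 463,871.09 × 0.099683 = HKD 46,240.06
Profit = HKD 46,240.06 − HKD 45,000.00

Profit: HKD 1,240.06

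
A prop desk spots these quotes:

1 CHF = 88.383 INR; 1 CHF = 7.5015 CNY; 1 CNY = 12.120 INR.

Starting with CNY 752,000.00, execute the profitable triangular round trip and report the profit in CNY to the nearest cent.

Profitable loop is CNY → INR → CHF → CNY:
CNY 752,000.00 × 12.120 = INR 9,114,240.00
INR 9,114,240.00 ÷ 88.383 = CHF 103,122.09
CHF 103,122.09 × 7.5015 = CNY 773,570.39
Profit = CNY 773,570.39 − CNY 752,000.00

Profit: CNY 21,570.39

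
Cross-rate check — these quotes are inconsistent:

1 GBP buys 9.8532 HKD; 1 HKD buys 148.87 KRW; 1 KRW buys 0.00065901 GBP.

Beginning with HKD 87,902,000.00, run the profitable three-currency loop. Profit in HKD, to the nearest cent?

Profit: HKD 3,031,156.19

Profitable loop is HKD → GBP → KRW → HKD:
HKD 87,902,000.00 ÷ 9.8532 = GBP 8,921,162.67
GBP 8,921,162.67 ÷ 0.00065901 = KRW 13,537,218,962
KRW 13,537,218,962 ÷ 148.87 = HKD 90,933,156.19
Profit = HKD 90,933,156.19 − HKD 87,902,000.00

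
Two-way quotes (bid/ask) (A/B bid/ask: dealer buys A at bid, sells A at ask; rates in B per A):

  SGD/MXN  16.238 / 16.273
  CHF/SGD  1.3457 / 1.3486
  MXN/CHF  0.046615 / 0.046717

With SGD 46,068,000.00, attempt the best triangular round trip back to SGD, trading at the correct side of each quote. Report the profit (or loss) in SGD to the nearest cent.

Best loop SGD → MXN → CHF → SGD:
SGD 46,068,000.00 × 16.238 (sell SGD at bid) = MXN 748,052,184.00
MXN 748,052,184.00 × 0.046615 (sell MXN at bid) = CHF 34,870,452.56
CHF 34,870,452.56 × 1.3457 (sell CHF at bid) = SGD 46,925,168.01

Net profit: SGD 857,168.01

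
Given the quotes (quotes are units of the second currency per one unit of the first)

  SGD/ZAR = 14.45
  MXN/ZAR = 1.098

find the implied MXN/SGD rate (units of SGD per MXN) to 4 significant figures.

1 MXN × 1.098 = 1.098 ZAR
1.098 ZAR ÷ 14.45 = 0.0759862 SGD

MXN/SGD = 0.07599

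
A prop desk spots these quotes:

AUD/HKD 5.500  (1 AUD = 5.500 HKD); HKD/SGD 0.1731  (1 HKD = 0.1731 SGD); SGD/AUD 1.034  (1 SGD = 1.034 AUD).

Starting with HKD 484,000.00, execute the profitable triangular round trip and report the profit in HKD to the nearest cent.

Profitable loop is HKD → AUD → SGD → HKD:
HKD 484,000.00 ÷ 5.500 = AUD 88,000.00
AUD 88,000.00 ÷ 1.034 = SGD 85,106.38
SGD 85,106.38 ÷ 0.1731 = HKD 491,660.21
Profit = HKD 491,660.21 − HKD 484,000.00

Profit: HKD 7,660.21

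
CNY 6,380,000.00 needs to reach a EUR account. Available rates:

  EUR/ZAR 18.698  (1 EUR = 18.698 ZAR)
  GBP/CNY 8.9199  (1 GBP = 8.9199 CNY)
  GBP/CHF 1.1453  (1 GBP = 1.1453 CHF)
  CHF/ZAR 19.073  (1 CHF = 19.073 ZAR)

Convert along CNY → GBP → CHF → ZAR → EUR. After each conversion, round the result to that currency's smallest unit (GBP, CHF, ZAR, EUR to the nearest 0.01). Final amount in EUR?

CNY 6,380,000.00 ÷ 8.9199 = GBP 715,254.66
GBP 715,254.66 × 1.1453 = CHF 819,181.16
CHF 819,181.16 × 19.073 = ZAR 15,624,242.26
ZAR 15,624,242.26 ÷ 18.698 = EUR 835,610.35

EUR 835,610.35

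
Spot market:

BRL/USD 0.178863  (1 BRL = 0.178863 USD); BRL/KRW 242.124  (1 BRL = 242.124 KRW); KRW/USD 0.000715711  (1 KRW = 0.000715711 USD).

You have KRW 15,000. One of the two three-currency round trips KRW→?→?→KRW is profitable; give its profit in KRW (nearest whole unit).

Profit: KRW 482

Profitable loop is KRW → BRL → USD → KRW:
KRW 15,000 ÷ 242.124 = BRL 61.95
BRL 61.95 × 0.178863 = USD 11.08
USD 11.08 ÷ 0.000715711 = KRW 15,482
Profit = KRW 15,482 − KRW 15,000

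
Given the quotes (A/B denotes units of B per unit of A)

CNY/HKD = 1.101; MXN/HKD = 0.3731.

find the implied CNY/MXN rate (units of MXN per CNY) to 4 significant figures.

1 CNY × 1.101 = 1.101 HKD
1.101 HKD ÷ 0.3731 = 2.95095 MXN

CNY/MXN = 2.951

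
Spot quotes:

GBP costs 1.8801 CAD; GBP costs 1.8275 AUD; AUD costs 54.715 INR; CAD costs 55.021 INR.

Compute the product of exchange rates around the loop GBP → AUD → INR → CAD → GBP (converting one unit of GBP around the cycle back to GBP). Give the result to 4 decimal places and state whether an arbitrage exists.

0.9666 (arbitrage exists)

Around GBP → AUD → INR → CAD → GBP: 1 × 1.8275 × 54.715 ÷ 55.021 ÷ 1.8801 = 0.966617
Product < 1; profitable direction is GBP → CAD → INR → AUD → GBP.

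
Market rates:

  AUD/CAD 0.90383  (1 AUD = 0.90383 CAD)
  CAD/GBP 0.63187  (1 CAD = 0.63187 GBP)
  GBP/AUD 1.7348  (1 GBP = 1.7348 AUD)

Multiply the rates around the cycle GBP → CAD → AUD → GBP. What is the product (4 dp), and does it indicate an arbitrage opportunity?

Around GBP → CAD → AUD → GBP: 1 ÷ 0.63187 ÷ 0.90383 ÷ 1.7348 = 1.009337
Product > 1; profitable direction is GBP → CAD → AUD → GBP.

1.0093 (arbitrage exists)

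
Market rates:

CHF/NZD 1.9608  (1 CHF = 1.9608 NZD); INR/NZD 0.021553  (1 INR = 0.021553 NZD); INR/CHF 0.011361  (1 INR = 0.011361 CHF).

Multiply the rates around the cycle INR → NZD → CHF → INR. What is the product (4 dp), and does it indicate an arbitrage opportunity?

Around INR → NZD → CHF → INR: 1 × 0.021553 ÷ 1.9608 ÷ 0.011361 = 0.967515
Product < 1; profitable direction is INR → CHF → NZD → INR.

0.9675 (arbitrage exists)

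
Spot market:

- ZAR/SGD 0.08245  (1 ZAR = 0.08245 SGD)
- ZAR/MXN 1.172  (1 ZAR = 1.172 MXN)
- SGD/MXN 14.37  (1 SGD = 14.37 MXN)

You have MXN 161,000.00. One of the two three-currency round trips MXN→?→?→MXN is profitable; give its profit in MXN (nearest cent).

Profit: MXN 1,759.25

Profitable loop is MXN → ZAR → SGD → MXN:
MXN 161,000.00 ÷ 1.172 = ZAR 137,372.01
ZAR 137,372.01 × 0.08245 = SGD 11,326.32
SGD 11,326.32 × 14.37 = MXN 162,759.25
Profit = MXN 162,759.25 − MXN 161,000.00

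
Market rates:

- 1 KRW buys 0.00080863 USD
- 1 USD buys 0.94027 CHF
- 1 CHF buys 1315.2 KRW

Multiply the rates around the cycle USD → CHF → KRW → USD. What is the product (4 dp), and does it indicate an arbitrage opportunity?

1.0000 (no arbitrage)

Around USD → CHF → KRW → USD: 1 × 0.94027 × 1315.2 × 0.00080863 = 0.999987
Product ≈ 1 (deviation 0.001%, within rounding noise).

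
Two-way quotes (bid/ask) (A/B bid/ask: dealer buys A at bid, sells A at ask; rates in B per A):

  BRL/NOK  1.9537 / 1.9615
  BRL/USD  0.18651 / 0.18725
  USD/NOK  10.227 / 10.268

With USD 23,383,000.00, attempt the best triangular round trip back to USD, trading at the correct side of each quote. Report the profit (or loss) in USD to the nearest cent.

Best loop USD → BRL → NOK → USD:
USD 23,383,000.00 ÷ 0.18725 (buy BRL at ask) = BRL 124,875,834.45
BRL 124,875,834.45 × 1.9537 (sell BRL at bid) = NOK 243,969,917.76
NOK 243,969,917.76 ÷ 10.268 (buy USD at ask) = USD 23,760,217.94

Net profit: USD 377,217.94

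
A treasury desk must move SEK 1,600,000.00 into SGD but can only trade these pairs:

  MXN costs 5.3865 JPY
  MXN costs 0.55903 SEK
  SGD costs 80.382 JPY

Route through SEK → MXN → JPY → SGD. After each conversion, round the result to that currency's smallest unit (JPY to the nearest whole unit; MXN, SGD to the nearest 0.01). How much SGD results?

SGD 191,792.99

SEK 1,600,000.00 ÷ 0.55903 = MXN 2,862,100.42
MXN 2,862,100.42 × 5.3865 = JPY 15,416,704
JPY 15,416,704 ÷ 80.382 = SGD 191,792.99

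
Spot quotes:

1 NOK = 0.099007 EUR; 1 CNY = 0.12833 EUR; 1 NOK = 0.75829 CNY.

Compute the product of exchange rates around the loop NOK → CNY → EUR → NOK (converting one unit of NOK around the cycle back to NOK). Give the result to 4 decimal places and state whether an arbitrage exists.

0.9829 (arbitrage exists)

Around NOK → CNY → EUR → NOK: 1 × 0.75829 × 0.12833 ÷ 0.099007 = 0.982873
Product < 1; profitable direction is NOK → EUR → CNY → NOK.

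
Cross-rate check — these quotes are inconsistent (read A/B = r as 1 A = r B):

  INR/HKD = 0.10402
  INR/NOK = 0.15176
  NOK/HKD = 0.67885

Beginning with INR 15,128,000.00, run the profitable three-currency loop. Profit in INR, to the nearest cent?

Profit: INR 146,507.82

Profitable loop is INR → HKD → NOK → INR:
INR 15,128,000.00 × 0.10402 = HKD 1,573,614.56
HKD 1,573,614.56 ÷ 0.67885 = NOK 2,318,059.31
NOK 2,318,059.31 ÷ 0.15176 = INR 15,274,507.82
Profit = INR 15,274,507.82 − INR 15,128,000.00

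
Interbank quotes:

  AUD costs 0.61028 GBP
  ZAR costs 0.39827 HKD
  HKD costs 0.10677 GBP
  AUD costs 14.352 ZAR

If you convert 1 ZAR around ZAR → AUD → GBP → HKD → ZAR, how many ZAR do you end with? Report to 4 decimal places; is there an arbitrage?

Around ZAR → AUD → GBP → HKD → ZAR: 1 ÷ 14.352 × 0.61028 ÷ 0.10677 ÷ 0.39827 = 0.999977
Product ≈ 1 (deviation 0.002%, within rounding noise).

1.0000 (no arbitrage)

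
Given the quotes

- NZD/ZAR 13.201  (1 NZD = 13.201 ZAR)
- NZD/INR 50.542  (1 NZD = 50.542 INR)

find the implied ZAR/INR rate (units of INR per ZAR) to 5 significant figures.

1 ZAR ÷ 13.201 = 0.0757518 NZD
0.0757518 NZD × 50.542 = 3.82865 INR

ZAR/INR = 3.8286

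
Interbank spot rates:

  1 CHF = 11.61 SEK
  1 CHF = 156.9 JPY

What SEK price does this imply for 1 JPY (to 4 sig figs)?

JPY/SEK = 0.07400

1 JPY ÷ 156.9 = 0.00637349 CHF
0.00637349 CHF × 11.61 = 0.0739962 SEK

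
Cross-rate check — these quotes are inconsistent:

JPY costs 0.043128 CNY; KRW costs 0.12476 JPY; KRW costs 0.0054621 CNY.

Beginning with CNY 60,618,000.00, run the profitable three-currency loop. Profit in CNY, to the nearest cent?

Profitable loop is CNY → JPY → KRW → CNY:
CNY 60,618,000.00 ÷ 0.043128 = JPY 1,405,537,006
JPY 1,405,537,006 ÷ 0.12476 = KRW 11,265,926,628
KRW 11,265,926,628 × 0.0054621 = CNY 61,535,617.84
Profit = CNY 61,535,617.84 − CNY 60,618,000.00

Profit: CNY 917,617.84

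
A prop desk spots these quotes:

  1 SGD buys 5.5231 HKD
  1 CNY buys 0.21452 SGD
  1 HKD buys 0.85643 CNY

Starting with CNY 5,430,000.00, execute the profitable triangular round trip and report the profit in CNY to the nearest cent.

Profit: CNY 79,883.25

Profitable loop is CNY → SGD → HKD → CNY:
CNY 5,430,000.00 × 0.21452 = SGD 1,164,843.60
SGD 1,164,843.60 × 5.5231 = HKD 6,433,547.69
HKD 6,433,547.69 × 0.85643 = CNY 5,509,883.25
Profit = CNY 5,509,883.25 − CNY 5,430,000.00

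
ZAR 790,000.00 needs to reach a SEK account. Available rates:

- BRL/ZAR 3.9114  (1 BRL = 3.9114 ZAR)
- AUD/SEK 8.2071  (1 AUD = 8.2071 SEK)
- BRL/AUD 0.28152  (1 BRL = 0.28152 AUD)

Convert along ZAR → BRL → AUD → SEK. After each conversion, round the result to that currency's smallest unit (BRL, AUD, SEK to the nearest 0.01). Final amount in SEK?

ZAR 790,000.00 ÷ 3.9114 = BRL 201,973.72
BRL 201,973.72 × 0.28152 = AUD 56,859.64
AUD 56,859.64 × 8.2071 = SEK 466,652.75

SEK 466,652.75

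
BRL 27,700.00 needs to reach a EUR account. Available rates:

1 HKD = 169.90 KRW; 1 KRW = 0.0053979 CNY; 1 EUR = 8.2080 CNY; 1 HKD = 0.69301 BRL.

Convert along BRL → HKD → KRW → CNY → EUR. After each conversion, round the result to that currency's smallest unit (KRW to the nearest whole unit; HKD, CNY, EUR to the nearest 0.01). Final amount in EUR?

BRL 27,700.00 ÷ 0.69301 = HKD 39,970.56
HKD 39,970.56 × 169.90 = KRW 6,790,998
KRW 6,790,998 × 0.0053979 = CNY 36,657.13
CNY 36,657.13 ÷ 8.2080 = EUR 4,466.02

EUR 4,466.02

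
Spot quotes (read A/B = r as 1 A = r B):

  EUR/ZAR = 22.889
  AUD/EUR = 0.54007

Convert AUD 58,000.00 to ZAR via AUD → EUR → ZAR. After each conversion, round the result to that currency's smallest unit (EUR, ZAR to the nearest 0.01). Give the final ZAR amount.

ZAR 716,976.41

AUD 58,000.00 × 0.54007 = EUR 31,324.06
EUR 31,324.06 × 22.889 = ZAR 716,976.41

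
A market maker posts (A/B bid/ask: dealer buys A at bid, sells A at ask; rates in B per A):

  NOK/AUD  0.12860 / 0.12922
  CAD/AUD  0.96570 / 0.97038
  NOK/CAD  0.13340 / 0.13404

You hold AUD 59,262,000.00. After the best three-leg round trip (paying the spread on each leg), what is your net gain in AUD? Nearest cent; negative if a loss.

Best loop AUD → NOK → CAD → AUD:
AUD 59,262,000.00 ÷ 0.12922 (buy NOK at ask) = NOK 458,613,217.77
NOK 458,613,217.77 × 0.13340 (sell NOK at bid) = CAD 61,179,003.25
CAD 61,179,003.25 × 0.96570 (sell CAD at bid) = AUD 59,080,563.44

Net result: AUD -181,436.56 (no profitable arbitrage after spreads)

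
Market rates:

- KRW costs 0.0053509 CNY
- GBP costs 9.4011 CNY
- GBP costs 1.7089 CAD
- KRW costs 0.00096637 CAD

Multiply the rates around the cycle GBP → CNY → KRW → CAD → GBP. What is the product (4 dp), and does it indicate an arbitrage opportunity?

0.9935 (arbitrage exists)

Around GBP → CNY → KRW → CAD → GBP: 1 × 9.4011 ÷ 0.0053509 × 0.00096637 ÷ 1.7089 = 0.993525
Product < 1; profitable direction is GBP → CAD → KRW → CNY → GBP.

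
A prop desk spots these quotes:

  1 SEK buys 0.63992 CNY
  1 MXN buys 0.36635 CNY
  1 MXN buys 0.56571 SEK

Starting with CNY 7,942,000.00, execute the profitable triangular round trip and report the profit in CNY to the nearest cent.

Profit: CNY 95,232.64

Profitable loop is CNY → SEK → MXN → CNY:
CNY 7,942,000.00 ÷ 0.63992 = SEK 12,410,926.37
SEK 12,410,926.37 ÷ 0.56571 = MXN 21,938,672.40
MXN 21,938,672.40 × 0.36635 = CNY 8,037,232.64
Profit = CNY 8,037,232.64 − CNY 7,942,000.00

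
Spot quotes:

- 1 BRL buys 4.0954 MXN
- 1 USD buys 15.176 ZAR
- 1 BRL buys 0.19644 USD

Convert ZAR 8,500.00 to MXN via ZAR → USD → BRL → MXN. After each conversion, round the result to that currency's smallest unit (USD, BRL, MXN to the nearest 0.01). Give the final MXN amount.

ZAR 8,500.00 ÷ 15.176 = USD 560.09
USD 560.09 ÷ 0.19644 = BRL 2,851.20
BRL 2,851.20 × 4.0954 = MXN 11,676.80

MXN 11,676.80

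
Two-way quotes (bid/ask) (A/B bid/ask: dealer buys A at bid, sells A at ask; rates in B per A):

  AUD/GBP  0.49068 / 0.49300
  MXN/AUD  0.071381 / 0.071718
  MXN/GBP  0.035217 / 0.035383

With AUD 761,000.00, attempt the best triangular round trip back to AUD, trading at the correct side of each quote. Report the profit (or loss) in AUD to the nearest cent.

Net result: AUD -3,012.71 (no profitable arbitrage after spreads)

Best loop AUD → MXN → GBP → AUD:
AUD 761,000.00 ÷ 0.071718 (buy MXN at ask) = MXN 10,611,004.21
MXN 10,611,004.21 × 0.035217 (sell MXN at bid) = GBP 373,687.74
GBP 373,687.74 ÷ 0.49300 (buy AUD at ask) = AUD 757,987.29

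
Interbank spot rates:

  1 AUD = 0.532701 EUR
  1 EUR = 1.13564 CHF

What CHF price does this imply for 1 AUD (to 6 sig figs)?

AUD/CHF = 0.604957

1 AUD × 0.532701 = 0.532701 EUR
0.532701 EUR × 1.13564 = 0.604957 CHF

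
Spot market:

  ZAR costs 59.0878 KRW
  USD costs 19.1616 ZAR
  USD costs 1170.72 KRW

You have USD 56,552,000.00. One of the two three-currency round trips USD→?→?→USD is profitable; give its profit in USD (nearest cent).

Profitable loop is USD → KRW → ZAR → USD:
USD 56,552,000.00 × 1170.72 = KRW 66,206,557,440
KRW 66,206,557,440 ÷ 59.0878 = ZAR 1,120,477,618.73
ZAR 1,120,477,618.73 ÷ 19.1616 = USD 58,475,159.63
Profit = USD 58,475,159.63 − USD 56,552,000.00

Profit: USD 1,923,159.63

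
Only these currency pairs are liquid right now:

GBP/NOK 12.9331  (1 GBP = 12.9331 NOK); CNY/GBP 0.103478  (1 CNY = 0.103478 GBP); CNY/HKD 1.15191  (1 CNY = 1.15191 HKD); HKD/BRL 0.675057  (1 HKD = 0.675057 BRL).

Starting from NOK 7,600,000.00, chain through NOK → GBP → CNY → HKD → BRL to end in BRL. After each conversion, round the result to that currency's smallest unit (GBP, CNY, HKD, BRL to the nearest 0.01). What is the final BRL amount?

BRL 4,415,927.41

NOK 7,600,000.00 ÷ 12.9331 = GBP 587,639.47
GBP 587,639.47 ÷ 0.103478 = CNY 5,678,883.14
CNY 5,678,883.14 × 1.15191 = HKD 6,541,562.28
HKD 6,541,562.28 × 0.675057 = BRL 4,415,927.41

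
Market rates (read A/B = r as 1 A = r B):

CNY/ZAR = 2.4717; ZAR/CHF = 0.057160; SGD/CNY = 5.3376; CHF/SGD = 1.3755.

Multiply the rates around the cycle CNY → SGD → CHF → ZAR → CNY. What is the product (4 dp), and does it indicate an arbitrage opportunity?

0.9641 (arbitrage exists)

Around CNY → SGD → CHF → ZAR → CNY: 1 ÷ 5.3376 ÷ 1.3755 ÷ 0.057160 ÷ 2.4717 = 0.964063
Product < 1; profitable direction is CNY → ZAR → CHF → SGD → CNY.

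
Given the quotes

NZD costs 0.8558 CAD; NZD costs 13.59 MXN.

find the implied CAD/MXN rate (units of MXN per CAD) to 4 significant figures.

1 CAD ÷ 0.8558 = 1.1685 NZD
1.1685 NZD × 13.59 = 15.8799 MXN

CAD/MXN = 15.88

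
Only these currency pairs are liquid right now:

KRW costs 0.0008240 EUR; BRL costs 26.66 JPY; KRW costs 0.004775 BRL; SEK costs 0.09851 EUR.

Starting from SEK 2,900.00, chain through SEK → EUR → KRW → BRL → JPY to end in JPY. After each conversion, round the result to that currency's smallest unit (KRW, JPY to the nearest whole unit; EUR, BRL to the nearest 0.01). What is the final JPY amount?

SEK 2,900.00 × 0.09851 = EUR 285.68
EUR 285.68 ÷ 0.0008240 = KRW 346,699
KRW 346,699 × 0.004775 = BRL 1,655.49
BRL 1,655.49 × 26.66 = JPY 44,135

JPY 44,135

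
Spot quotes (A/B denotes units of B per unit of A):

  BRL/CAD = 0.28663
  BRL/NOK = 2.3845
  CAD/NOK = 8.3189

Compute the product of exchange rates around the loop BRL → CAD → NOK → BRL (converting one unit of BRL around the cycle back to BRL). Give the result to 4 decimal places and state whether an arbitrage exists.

Around BRL → CAD → NOK → BRL: 1 × 0.28663 × 8.3189 ÷ 2.3845 = 0.999977
Product ≈ 1 (deviation 0.002%, within rounding noise).

1.0000 (no arbitrage)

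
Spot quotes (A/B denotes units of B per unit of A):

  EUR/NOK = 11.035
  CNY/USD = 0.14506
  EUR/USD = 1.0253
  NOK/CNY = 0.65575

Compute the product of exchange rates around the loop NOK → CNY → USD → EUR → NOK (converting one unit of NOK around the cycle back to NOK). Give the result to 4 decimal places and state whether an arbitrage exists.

1.0238 (arbitrage exists)

Around NOK → CNY → USD → EUR → NOK: 1 × 0.65575 × 0.14506 ÷ 1.0253 × 11.035 = 1.023782
Product > 1; profitable direction is NOK → CNY → USD → EUR → NOK.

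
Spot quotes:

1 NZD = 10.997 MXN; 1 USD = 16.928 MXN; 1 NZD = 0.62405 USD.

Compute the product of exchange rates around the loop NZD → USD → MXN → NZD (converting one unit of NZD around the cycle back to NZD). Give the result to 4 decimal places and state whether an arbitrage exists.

Around NZD → USD → MXN → NZD: 1 × 0.62405 × 16.928 ÷ 10.997 = 0.960618
Product < 1; profitable direction is NZD → MXN → USD → NZD.

0.9606 (arbitrage exists)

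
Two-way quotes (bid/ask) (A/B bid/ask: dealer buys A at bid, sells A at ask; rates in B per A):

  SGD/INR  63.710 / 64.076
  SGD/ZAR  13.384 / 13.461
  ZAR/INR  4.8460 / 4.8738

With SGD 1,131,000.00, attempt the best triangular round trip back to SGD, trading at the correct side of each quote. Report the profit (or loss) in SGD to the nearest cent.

Net profit: SGD 13,818.27

Best loop SGD → ZAR → INR → SGD:
SGD 1,131,000.00 × 13.384 (sell SGD at bid) = ZAR 15,137,304.00
ZAR 15,137,304.00 × 4.8460 (sell ZAR at bid) = INR 73,355,375.18
INR 73,355,375.18 ÷ 64.076 (buy SGD at ask) = SGD 1,144,818.27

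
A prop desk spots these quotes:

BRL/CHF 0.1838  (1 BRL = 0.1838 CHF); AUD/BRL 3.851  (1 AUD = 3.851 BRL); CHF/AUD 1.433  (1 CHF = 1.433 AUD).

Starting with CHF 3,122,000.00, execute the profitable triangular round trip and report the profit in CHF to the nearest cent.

Profit: CHF 44,635.78

Profitable loop is CHF → AUD → BRL → CHF:
CHF 3,122,000.00 × 1.433 = AUD 4,473,826.00
AUD 4,473,826.00 × 3.851 = BRL 17,228,703.93
BRL 17,228,703.93 × 0.1838 = CHF 3,166,635.78
Profit = CHF 3,166,635.78 − CHF 3,122,000.00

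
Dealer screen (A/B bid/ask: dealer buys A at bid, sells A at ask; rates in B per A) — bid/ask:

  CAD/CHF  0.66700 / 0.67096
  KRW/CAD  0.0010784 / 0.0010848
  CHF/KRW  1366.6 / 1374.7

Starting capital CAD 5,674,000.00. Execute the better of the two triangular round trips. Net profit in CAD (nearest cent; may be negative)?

Best loop CAD → KRW → CHF → CAD:
CAD 5,674,000.00 ÷ 0.0010848 (buy KRW at ask) = KRW 5,230,457,227
KRW 5,230,457,227 ÷ 1374.7 (buy CHF at ask) = CHF 3,804,799.03
CHF 3,804,799.03 ÷ 0.67096 (buy CAD at ask) = CAD 5,670,679.37

Net result: CAD -3,320.63 (no profitable arbitrage after spreads)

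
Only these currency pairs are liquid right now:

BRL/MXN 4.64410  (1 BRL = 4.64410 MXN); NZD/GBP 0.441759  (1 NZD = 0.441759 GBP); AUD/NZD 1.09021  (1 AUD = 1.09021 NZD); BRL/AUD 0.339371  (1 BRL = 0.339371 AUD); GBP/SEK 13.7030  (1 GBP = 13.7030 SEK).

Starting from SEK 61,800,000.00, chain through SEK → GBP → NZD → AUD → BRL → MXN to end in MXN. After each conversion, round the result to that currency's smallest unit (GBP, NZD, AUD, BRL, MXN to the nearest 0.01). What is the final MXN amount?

SEK 61,800,000.00 ÷ 13.7030 = GBP 4,509,961.32
GBP 4,509,961.32 ÷ 0.441759 = NZD 10,209,098.90
NZD 10,209,098.90 ÷ 1.09021 = AUD 9,364,341.64
AUD 9,364,341.64 ÷ 0.339371 = BRL 27,593,228.77
BRL 27,593,228.77 × 4.64410 = MXN 128,145,713.73

MXN 128,145,713.73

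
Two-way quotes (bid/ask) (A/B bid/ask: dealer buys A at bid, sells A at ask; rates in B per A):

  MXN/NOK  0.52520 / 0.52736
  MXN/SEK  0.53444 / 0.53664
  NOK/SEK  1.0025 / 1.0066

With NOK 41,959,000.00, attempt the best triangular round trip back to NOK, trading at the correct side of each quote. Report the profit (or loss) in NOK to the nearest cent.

Net profit: NOK 284,507.70

Best loop NOK → MXN → SEK → NOK:
NOK 41,959,000.00 ÷ 0.52736 (buy MXN at ask) = MXN 79,564,244.54
MXN 79,564,244.54 × 0.53444 (sell MXN at bid) = SEK 42,522,314.85
SEK 42,522,314.85 ÷ 1.0066 (buy NOK at ask) = NOK 42,243,507.70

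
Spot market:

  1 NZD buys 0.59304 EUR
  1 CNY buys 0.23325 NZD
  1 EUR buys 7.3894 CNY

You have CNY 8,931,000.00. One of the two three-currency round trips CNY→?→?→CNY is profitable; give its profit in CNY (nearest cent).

Profit: CNY 197,825.49

Profitable loop is CNY → NZD → EUR → CNY:
CNY 8,931,000.00 × 0.23325 = NZD 2,083,155.75
NZD 2,083,155.75 × 0.59304 = EUR 1,235,394.69
EUR 1,235,394.69 × 7.3894 = CNY 9,128,825.49
Profit = CNY 9,128,825.49 − CNY 8,931,000.00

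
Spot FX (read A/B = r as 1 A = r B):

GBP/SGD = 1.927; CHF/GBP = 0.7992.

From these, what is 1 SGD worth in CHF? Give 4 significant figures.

1 SGD ÷ 1.927 = 0.518941 GBP
0.518941 GBP ÷ 0.7992 = 0.649326 CHF

SGD/CHF = 0.6493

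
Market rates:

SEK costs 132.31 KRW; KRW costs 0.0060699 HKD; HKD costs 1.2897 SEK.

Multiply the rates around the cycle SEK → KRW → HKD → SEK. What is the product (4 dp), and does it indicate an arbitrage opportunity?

1.0358 (arbitrage exists)

Around SEK → KRW → HKD → SEK: 1 × 132.31 × 0.0060699 × 1.2897 = 1.035769
Product > 1; profitable direction is SEK → KRW → HKD → SEK.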